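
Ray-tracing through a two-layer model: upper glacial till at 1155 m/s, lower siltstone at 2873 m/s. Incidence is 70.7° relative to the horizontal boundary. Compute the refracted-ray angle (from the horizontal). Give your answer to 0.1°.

Angle from the normal: 90° − 70.7° = 19.3°.
Snell's law: sin θ₂ = (V₂/V₁)·sin θ₁ = (2873/1155)·sin 19.3° = 0.8221.
θ₂ = arcsin 0.8221 = 55.30° from the normal.
From the interface: 90° − 55.30° = 34.70°.

34.7°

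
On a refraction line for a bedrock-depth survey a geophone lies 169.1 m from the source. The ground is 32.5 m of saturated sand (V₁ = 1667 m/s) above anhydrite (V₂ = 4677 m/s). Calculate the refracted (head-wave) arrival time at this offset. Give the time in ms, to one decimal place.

72.6 ms

t = x/V₂ + 2h·√(V₂²−V₁²)/(V₁V₂).
√(V₂²−V₁²) = √(4677²−1667²) = 4369.8 m/s; delay term = 2·32.5·4369.8/(1667·4677) = 0.03643 s.
t = 169.1/4677 + 0.03643 = 0.07259 s.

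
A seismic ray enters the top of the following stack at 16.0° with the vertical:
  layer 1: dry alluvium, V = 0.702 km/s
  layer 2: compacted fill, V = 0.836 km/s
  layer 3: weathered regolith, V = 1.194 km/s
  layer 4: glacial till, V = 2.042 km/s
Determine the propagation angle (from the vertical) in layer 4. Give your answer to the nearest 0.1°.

Snell's law across each interface conserves sin θ / V, so sin θ_4 = V_4·sin θ₁/V₁.
sin θ_4 = 2.042 × sin 16.0° / 0.702 = 0.8018.
θ_4 = arcsin 0.8018 = 53.30°.

53.3°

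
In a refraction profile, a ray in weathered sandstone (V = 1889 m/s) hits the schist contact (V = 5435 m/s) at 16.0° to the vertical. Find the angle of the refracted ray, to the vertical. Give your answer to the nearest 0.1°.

52.5°

Snell's law: sin θ₂ = (V₂/V₁)·sin θ₁ = (5435/1889)·sin 16.0° = 0.7931.
θ₂ = sin⁻¹(0.7931) = 52.47° (from vertical).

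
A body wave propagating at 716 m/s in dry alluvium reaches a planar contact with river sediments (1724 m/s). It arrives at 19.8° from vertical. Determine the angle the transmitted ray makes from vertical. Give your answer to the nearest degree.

55°

Snell's law: sin θ₂ = (V₂/V₁)·sin θ₁ = (1724/716)·sin 19.8° = 0.8156.
θ₂ = sin⁻¹(0.8156) = 54.65° (from vertical).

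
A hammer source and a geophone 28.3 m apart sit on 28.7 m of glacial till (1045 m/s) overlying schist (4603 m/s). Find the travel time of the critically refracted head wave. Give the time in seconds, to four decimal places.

0.0596 s

t = x/V₂ + 2h·√(V₂²−V₁²)/(V₁V₂).
√(V₂²−V₁²) = √(4603²−1045²) = 4482.8 m/s; delay term = 2·28.7·4482.8/(1045·4603) = 0.05349 s.
t = 28.3/4603 + 0.05349 = 0.05964 s.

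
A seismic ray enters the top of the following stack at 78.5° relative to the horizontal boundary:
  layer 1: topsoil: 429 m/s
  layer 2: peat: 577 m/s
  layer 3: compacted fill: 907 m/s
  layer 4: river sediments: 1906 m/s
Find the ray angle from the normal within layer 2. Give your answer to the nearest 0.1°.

15.6°

From the normal: θ₁ = 90° − 78.5° = 11.5°.
Ray parameter p = sin 11.5° / 429 = 4.6473e-04 s/m.
sin θ_2 = p·V_2 = 4.6473e-04 × 577 = 0.2681.
θ_2 = arcsin 0.2681 = 15.55°.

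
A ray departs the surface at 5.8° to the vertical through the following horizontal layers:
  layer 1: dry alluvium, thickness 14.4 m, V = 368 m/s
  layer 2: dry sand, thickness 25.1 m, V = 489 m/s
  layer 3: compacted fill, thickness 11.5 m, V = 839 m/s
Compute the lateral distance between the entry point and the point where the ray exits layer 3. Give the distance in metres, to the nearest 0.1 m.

7.6 m

p = sin θ₁/V₁ = sin 5.8°/368 = 2.7461e-04 s/m is conserved through the stack.
Layer 1: θ = 5.80°; offset = 14.4·tan 5.80° = 1.463 m.
Layer 2: sin θ = p·489 = 0.1343 → θ = 7.72°; offset = 25.1·tan 7.72° = 3.401 m.
Layer 3: sin θ = p·839 = 0.2304 → θ = 13.32°; offset = 11.5·tan 13.32° = 2.723 m.
Total horizontal offset = 7.587 m.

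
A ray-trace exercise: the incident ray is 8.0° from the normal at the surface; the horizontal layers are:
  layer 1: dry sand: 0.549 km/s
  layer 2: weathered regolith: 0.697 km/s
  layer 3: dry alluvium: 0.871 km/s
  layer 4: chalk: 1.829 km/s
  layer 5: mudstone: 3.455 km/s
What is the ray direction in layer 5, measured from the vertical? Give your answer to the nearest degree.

61°

Ray parameter p = sin 8.0° / 0.549 = 2.5350e-01 s/km.
sin θ_5 = p·V_5 = 2.5350e-01 × 3.455 = 0.8759.
θ_5 = 61.15° from the vertical.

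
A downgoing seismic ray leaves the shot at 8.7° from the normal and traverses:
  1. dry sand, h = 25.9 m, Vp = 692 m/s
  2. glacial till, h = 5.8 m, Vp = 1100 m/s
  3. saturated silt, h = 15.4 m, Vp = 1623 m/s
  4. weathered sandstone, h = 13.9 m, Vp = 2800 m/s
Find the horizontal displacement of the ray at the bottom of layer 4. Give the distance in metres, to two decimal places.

Apply Snell's law at each interface; in layer i the horizontal offset is hᵢ·tan θᵢ.
Layer 1: θ = 8.70°; offset = 25.9·tan 8.70° = 3.9633 m.
Layer 2: sin θ = 1100·sin 8.7°/692 = 0.2404, θ = 13.91°; offset = 5.8·tan 13.91° = 1.4367 m.
Layer 3: sin θ = 1623·sin 8.7°/692 = 0.3548, θ = 20.78°; offset = 15.4·tan 20.78° = 5.8434 m.
Layer 4: sin θ = 2800·sin 8.7°/692 = 0.6120, θ = 37.74°; offset = 13.9·tan 37.74° = 10.7575 m.
Σ offsets = 22.0009 m.

22.00 m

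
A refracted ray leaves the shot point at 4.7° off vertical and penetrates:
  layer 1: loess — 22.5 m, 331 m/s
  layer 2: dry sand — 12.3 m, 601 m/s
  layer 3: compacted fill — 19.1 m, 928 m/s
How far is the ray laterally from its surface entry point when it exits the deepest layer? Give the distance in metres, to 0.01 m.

8.21 m

p = sin θ₁/V₁ = sin 4.7°/331 = 2.4755e-04 s/m is conserved through the stack.
Layer 1: θ = 4.70°; offset = 22.5·tan 4.70° = 1.8498 m.
Layer 2: sin θ = p·601 = 0.1488 → θ = 8.56°; offset = 12.3·tan 8.56° = 1.8505 m.
Layer 3: sin θ = p·928 = 0.2297 → θ = 13.28°; offset = 19.1·tan 13.28° = 4.5083 m.
Σ offsets = 8.2087 m.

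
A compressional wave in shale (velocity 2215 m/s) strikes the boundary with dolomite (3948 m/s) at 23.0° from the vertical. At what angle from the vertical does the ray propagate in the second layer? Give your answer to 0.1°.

Snell's law: sin θ₂ = (V₂/V₁)·sin θ₁ = (3948/2215)·sin 23.0° = 0.6964.
θ₂ = arcsin 0.6964 = 44.14° from the normal.

44.1°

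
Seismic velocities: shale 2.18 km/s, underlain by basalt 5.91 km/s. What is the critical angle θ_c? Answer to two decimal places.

At critical incidence the refracted ray runs along the interface (θ₂ = 90°), so sin θ_c = V₁/V₂.
θ_c = arcsin(2.18/5.91) = arcsin 0.3689 = 21.65°.

21.65°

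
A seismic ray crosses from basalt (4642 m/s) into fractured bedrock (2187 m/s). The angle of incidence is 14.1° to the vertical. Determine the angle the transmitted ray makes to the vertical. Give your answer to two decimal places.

6.59°

sin θ₁/V₁ = sin θ₂/V₂ ⇒ sin θ₂ = 2187·sin 14.1°/4642 = 2187·0.2436/4642 = 0.1148.
θ₂ = sin⁻¹(0.1148) = 6.59° (from vertical).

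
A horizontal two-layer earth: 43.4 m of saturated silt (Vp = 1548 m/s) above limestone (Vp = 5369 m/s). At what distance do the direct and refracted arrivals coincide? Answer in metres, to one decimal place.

x_cross = 2h·√((V₂+V₁)/(V₂−V₁)).
(V₂+V₁)/(V₂−V₁) = (5369+1548)/(5369−1548) = 1.8103; √ = 1.3455.
x_cross = 2·43.4·1.3455 = 116.79 m.

116.8 m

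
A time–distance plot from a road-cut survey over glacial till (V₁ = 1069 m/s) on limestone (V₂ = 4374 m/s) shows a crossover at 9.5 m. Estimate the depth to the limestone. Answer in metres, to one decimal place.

3.7 m

h = (x_cross/2)·√((V₂−V₁)/(V₂+V₁)).
(V₂−V₁)/(V₂+V₁) = (4374−1069)/(4374+1069) = 0.6072; √ = 0.7792.
h = (9.5/2)·0.7792 = 3.70 m.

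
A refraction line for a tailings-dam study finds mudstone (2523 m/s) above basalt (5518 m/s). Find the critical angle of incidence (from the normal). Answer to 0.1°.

27.2°

Critical incidence: sin θ_c = V₁/V₂ = 2523/5518 = 0.4572.
θ_c = arcsin 0.4572 = 27.21°.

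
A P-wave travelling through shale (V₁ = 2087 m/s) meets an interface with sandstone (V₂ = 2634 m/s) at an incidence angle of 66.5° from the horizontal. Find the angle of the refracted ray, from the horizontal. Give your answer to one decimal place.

59.8°

Convert to the normal: θ₁ = 90° − 66.5° = 23.5°.
sin θ₁/V₁ = sin θ₂/V₂ ⇒ sin θ₂ = 2634·sin 23.5°/2087 = 2634·0.3987/2087 = 0.5033.
θ₂ = arcsin 0.5033 = 30.22° from the normal.
From the interface: 90° − 30.22° = 59.78°.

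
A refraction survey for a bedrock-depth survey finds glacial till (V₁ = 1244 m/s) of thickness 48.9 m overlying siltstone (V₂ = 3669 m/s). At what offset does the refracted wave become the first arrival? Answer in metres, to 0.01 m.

139.21 m

θ_c = arcsin(1244/3669) = 19.82°, so cos θ_c = 0.9408 and tᵢ = 2h cos θ_c/V₁ = 0.0740 s.
At crossover x/V₁ = x/V₂ + tᵢ ⇒ x = tᵢ/(1/V₁ − 1/V₂) = 0.07396/(8.0386e-04 − 2.7255e-04) = 139.21 m.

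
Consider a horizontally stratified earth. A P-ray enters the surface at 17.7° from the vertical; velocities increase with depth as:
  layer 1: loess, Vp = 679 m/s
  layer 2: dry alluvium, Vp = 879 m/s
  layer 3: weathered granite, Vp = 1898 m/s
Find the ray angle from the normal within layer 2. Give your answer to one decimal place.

Snell's law across each interface conserves sin θ / V, so sin θ_2 = V_2·sin θ₁/V₁.
sin θ_2 = 879 × sin 17.7° / 679 = 0.3936.
θ_2 = arcsin 0.3936 = 23.18°.

23.2°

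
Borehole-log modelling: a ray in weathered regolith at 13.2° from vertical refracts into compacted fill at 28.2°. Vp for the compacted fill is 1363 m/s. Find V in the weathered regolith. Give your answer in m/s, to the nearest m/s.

659 m/s

sin 13.2° = 0.2284; sin 28.2° = 0.4726.
V₁ = V₂·(sin θ₁/sin θ₂) = 1363·(0.2284/0.4726) = 658.64 m/s.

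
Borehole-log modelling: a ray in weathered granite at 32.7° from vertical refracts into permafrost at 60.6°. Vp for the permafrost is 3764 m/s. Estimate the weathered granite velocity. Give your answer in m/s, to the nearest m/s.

Snell's law: sin 32.7°/V₁ = sin 60.6°/V₂.
V₁ = V₂·sin 32.7°/sin 60.6° = 3764 × 0.6201 = 2334.06 m/s.

2334 m/s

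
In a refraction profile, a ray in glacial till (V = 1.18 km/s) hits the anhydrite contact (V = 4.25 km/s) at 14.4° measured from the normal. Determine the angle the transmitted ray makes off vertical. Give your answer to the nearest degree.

64°

Snell's law: sin θ₂ = (V₂/V₁)·sin θ₁ = (4.25/1.18)·sin 14.4° = 0.8957.
θ₂ = arcsin 0.8957 = 63.60° from the normal.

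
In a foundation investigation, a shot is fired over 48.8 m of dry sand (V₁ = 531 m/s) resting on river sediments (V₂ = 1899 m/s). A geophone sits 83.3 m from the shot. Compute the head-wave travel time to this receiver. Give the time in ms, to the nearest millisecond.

θ_c = arcsin(V₁/V₂) = arcsin(531/1899) = 16.24°, cos θ_c = 0.9601.
Intercept time tᵢ = 2h cos θ_c / V₁ = 2·48.8·0.9601/531 = 0.17647 s.
t = x/V₂ + tᵢ = 83.3/1899 + 0.17647 = 0.22034 s.

220 ms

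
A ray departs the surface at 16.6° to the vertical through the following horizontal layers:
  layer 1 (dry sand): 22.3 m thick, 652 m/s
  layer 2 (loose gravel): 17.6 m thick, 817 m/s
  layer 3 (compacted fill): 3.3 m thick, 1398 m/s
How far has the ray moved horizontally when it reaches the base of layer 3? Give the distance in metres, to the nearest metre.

16 m

Apply Snell's law at each interface; in layer i the horizontal offset is hᵢ·tan θᵢ.
Layer 1: θ = 16.60°; offset = 22.3·tan 16.60° = 6.648 m.
Layer 2: sin θ = 817·sin 16.6°/652 = 0.3580, θ = 20.98°; offset = 17.6·tan 20.98° = 6.748 m.
Layer 3: sin θ = 1398·sin 16.6°/652 = 0.6126, θ = 37.78°; offset = 3.3·tan 37.78° = 2.557 m.
Σ offsets = 15.953 m.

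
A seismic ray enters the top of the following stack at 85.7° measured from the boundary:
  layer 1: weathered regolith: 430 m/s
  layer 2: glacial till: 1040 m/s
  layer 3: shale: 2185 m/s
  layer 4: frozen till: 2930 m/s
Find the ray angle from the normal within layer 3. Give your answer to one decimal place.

22.4°

From the normal: θ₁ = 90° − 85.7° = 4.3°.
Ray parameter p = sin 4.3° / 430 = 1.7437e-04 s/m.
sin θ_3 = p·V_3 = 1.7437e-04 × 2185 = 0.3810.
θ_3 = 22.40° from the vertical.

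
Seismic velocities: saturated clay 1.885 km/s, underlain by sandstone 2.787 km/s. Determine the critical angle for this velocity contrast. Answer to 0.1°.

Critical incidence: sin θ_c = V₁/V₂ = 1.885/2.787 = 0.6764.
θ_c = arcsin 0.6764 = 42.56°.

42.6°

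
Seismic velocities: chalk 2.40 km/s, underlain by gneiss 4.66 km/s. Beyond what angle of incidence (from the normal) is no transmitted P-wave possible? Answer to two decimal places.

31.00°

At critical incidence the refracted ray runs along the interface (θ₂ = 90°), so sin θ_c = V₁/V₂.
θ_c = arcsin(2.40/4.66) = arcsin 0.5150 = 31.00°.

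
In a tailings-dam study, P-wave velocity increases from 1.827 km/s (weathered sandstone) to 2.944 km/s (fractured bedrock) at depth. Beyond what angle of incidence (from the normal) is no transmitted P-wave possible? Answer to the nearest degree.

38°

At critical incidence the refracted ray runs along the interface (θ₂ = 90°), so sin θ_c = V₁/V₂.
θ_c = arcsin(1.827/2.944) = arcsin 0.6206 = 38.36°.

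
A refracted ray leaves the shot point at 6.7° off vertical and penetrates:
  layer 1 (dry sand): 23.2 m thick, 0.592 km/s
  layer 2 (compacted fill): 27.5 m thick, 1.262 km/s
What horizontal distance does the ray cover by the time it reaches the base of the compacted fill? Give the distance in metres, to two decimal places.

p = sin θ₁/V₁ = sin 6.7°/0.592 = 1.9708e-01 s/km is conserved through the stack.
Layer 1: θ = 6.70°; offset = 23.2·tan 6.70° = 2.7254 m.
Layer 2: sin θ = p·1.262 = 0.2487 → θ = 14.40°; offset = 27.5·tan 14.40° = 7.0615 m.
Σ offsets = 9.7869 m.

9.79 m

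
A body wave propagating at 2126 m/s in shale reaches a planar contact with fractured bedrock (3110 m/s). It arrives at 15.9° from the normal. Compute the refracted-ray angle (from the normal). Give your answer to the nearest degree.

Snell's law: sin θ₂ = (V₂/V₁)·sin θ₁ = (3110/2126)·sin 15.9° = 0.4008.
θ₂ = arcsin 0.4008 = 23.63° from the normal.

24°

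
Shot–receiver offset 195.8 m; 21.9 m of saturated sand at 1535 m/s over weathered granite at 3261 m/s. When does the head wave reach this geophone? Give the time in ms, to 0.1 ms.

85.2 ms

θ_c = arcsin(V₁/V₂) = arcsin(1535/3261) = 28.08°, cos θ_c = 0.8823.
Intercept time tᵢ = 2h cos θ_c / V₁ = 2·21.9·0.8823/1535 = 0.02518 s.
t = x/V₂ + tᵢ = 195.8/3261 + 0.02518 = 0.08522 s.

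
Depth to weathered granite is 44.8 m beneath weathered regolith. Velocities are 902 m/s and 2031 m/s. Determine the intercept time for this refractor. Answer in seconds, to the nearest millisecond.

θ_c = arcsin(V₁/V₂) = arcsin(902/2031) = 26.37°; cos θ_c = 0.8960.
tᵢ = 2h·cos θ_c / V₁ = 2·44.8·0.8960 / 902 = 0.08900 s.

0.089 s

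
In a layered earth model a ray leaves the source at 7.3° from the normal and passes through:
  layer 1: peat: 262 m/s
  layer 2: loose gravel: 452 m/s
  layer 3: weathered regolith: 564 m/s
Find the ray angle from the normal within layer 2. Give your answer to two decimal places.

Snell's law across each interface conserves sin θ / V, so sin θ_2 = V_2·sin θ₁/V₁.
sin θ_2 = 452 × sin 7.3° / 262 = 0.2192.
θ_2 = 12.66° from the vertical.

12.66°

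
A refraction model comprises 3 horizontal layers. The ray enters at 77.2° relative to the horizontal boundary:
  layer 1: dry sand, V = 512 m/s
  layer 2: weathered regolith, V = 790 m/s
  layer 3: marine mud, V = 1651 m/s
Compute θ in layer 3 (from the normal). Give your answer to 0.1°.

45.6°

From the normal: θ₁ = 90° − 77.2° = 12.8°.
Ray parameter p = sin 12.8° / 512 = 4.3271e-04 s/m.
sin θ_3 = p·V_3 = 4.3271e-04 × 1651 = 0.7144.
θ_3 = arcsin 0.7144 = 45.59°.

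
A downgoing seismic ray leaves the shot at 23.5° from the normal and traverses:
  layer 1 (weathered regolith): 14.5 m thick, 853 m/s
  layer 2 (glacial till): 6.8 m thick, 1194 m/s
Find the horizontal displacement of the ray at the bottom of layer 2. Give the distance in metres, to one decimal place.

Apply Snell's law at each interface; in layer i the horizontal offset is hᵢ·tan θᵢ.
Layer 1: θ = 23.50°; offset = 14.5·tan 23.50° = 6.305 m.
Layer 2: sin θ = 1194·sin 23.5°/853 = 0.5582, θ = 33.93°; offset = 6.8·tan 33.93° = 4.574 m.
Summing the layer offsets gives 10.879 m.

10.9 m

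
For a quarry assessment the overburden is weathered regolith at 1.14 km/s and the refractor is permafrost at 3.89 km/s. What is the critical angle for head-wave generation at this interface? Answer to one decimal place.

17.0°

Critical incidence: sin θ_c = V₁/V₂ = 1.14/3.89 = 0.2931.
θ_c = arcsin 0.2931 = 17.04°.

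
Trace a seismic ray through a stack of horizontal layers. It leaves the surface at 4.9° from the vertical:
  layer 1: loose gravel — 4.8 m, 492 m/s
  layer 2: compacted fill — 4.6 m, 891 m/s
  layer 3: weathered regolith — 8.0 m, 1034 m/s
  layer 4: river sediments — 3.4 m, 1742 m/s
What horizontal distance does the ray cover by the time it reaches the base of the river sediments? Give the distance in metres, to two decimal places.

Ray parameter p = sin 4.9° / 492 m/s = 1.7361e-04 s/m.
Layer 1: θ = 4.90°; offset = 4.8·tan 4.90° = 0.4115 m.
Layer 2: sin θ = p·891 = 0.1547 → θ = 8.90°; offset = 4.6·tan 8.90° = 0.7202 m.
Layer 3: sin θ = p·1034 = 0.1795 → θ = 10.34°; offset = 8.0·tan 10.34° = 1.4598 m.
Layer 4: sin θ = p·1742 = 0.3024 → θ = 17.60°; offset = 3.4·tan 17.60° = 1.0788 m.
Summing the layer offsets gives 3.6704 m.

3.67 m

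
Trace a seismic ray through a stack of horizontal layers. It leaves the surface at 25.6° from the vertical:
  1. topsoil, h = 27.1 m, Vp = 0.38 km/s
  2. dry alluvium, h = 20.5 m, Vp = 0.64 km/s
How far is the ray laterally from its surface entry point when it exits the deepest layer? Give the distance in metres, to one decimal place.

Ray parameter p = sin 25.6° / 0.38 km/s = 1.1371e+00 s/km.
Layer 1: θ = 25.60°; offset = 27.1·tan 25.60° = 12.984 m.
Layer 2: sin θ = p·0.64 = 0.7277 → θ = 46.70°; offset = 20.5·tan 46.70° = 21.751 m.
Σ offsets = 34.735 m.

34.7 m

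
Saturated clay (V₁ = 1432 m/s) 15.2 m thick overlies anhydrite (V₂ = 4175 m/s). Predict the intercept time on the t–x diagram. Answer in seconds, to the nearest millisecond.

0.020 s

tᵢ = 2h·√(V₂²−V₁²)/(V₁V₂).
√(V₂²−V₁²) = √(4175²−1432²) = 3921.7 m/s.
tᵢ = 2·15.2·3921.7/(1432·4175) = 0.01994 s.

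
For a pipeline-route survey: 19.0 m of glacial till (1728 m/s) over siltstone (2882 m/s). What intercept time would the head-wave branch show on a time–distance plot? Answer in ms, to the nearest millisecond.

18 ms

tᵢ = 2h·√(V₂²−V₁²)/(V₁V₂).
√(V₂²−V₁²) = √(2882²−1728²) = 2306.5 m/s.
tᵢ = 2·19.0·2306.5/(1728·2882) = 0.01760 s.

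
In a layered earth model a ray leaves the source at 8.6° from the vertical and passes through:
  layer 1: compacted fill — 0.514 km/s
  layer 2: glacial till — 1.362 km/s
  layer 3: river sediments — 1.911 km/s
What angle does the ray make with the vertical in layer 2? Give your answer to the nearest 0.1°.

Ray parameter p = sin 8.6° / 0.514 = 2.9092e-01 s/km.
sin θ_2 = p·V_2 = 2.9092e-01 × 1.362 = 0.3962.
θ_2 = 23.34° from the vertical.

23.3°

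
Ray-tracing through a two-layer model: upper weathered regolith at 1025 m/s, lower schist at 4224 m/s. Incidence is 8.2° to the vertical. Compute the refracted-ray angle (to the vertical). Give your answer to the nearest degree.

36°

Snell's law: sin θ₂ = (V₂/V₁)·sin θ₁ = (4224/1025)·sin 8.2° = 0.5878.
θ₂ = sin⁻¹(0.5878) = 36.00° (from vertical).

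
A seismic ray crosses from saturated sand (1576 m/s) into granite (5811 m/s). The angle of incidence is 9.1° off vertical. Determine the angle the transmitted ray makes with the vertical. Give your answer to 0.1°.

35.7°

sin θ₁/V₁ = sin θ₂/V₂ ⇒ sin θ₂ = 5811·sin 9.1°/1576 = 5811·0.1582/1576 = 0.5832.
θ₂ = arcsin 0.5832 = 35.67° from the normal.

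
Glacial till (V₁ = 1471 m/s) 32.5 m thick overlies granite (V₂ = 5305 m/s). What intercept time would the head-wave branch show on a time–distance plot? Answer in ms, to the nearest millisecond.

θ_c = arcsin(V₁/V₂) = arcsin(1471/5305) = 16.10°; cos θ_c = 0.9608.
tᵢ = 2h·cos θ_c / V₁ = 2·32.5·0.9608 / 1471 = 0.04245 s.

42 ms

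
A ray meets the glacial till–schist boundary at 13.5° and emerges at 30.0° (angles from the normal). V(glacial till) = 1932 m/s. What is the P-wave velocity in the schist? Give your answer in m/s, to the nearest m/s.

Snell's law: sin 13.5°/V₁ = sin 30.0°/V₂.
V₂ = V₁·sin 30.0°/sin 13.5° = 1932 × 2.1418 = 4138.01 m/s.

4138 m/s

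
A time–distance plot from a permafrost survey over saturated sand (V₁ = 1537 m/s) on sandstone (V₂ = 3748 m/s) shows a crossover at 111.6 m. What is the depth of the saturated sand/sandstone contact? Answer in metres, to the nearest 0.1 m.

x_cross = 2h·√((V₂+V₁)/(V₂−V₁)) → h = x_cross / (2·√((V₂+V₁)/(V₂−V₁))).
√((V₂+V₁)/(V₂−V₁)) = √((3748+1537)/(3748−1537)) = 1.5461.
h = 111.6 / (2·1.5461) = 36.09 m.

36.1 m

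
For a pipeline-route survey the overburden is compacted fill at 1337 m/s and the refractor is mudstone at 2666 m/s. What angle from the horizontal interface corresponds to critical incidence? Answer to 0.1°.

Critical incidence: sin θ_c = V₁/V₂ = 1337/2666 = 0.5015.
θ_c = arcsin 0.5015 = 30.10°.
Measured from the interface: 90° − 30.10° = 59.90°.

59.9°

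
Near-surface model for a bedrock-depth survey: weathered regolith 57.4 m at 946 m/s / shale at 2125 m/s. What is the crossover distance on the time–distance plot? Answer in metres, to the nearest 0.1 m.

x_cross = 2h·√((V₂+V₁)/(V₂−V₁)).
(V₂+V₁)/(V₂−V₁) = (2125+946)/(2125−946) = 2.6047; √ = 1.6139.
x_cross = 2·57.4·1.6139 = 185.28 m.

185.3 m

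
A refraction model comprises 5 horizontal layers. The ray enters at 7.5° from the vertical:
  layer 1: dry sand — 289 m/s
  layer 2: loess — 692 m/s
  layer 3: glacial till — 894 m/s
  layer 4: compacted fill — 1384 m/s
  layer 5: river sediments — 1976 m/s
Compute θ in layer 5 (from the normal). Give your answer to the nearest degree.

Snell's law across each interface conserves sin θ / V, so sin θ_5 = V_5·sin θ₁/V₁.
sin θ_5 = 1976 × sin 7.5° / 289 = 0.8925.
θ_5 = arcsin 0.8925 = 63.18°.

63°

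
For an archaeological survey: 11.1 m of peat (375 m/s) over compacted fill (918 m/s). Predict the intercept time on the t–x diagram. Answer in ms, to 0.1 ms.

tᵢ = 2h·√(V₂²−V₁²)/(V₁V₂).
√(V₂²−V₁²) = √(918²−375²) = 837.9 m/s.
tᵢ = 2·11.1·837.9/(375·918) = 0.05404 s.

54.0 ms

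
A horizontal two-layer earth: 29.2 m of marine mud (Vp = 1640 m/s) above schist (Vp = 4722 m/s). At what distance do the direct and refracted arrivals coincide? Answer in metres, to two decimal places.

83.91 m

θ_c = arcsin(1640/4722) = 20.32°, so cos θ_c = 0.9378 and tᵢ = 2h cos θ_c/V₁ = 0.0334 s.
At crossover x/V₁ = x/V₂ + tᵢ ⇒ x = tᵢ/(1/V₁ − 1/V₂) = 0.03339/(6.0976e-04 − 2.1177e-04) = 83.91 m.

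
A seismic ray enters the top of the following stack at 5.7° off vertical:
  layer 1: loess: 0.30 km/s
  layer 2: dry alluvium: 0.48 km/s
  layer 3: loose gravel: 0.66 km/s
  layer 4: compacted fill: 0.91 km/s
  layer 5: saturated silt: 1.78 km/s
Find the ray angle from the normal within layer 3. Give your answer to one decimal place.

Ray parameter p = sin 5.7° / 0.30 = 3.3107e-01 s/km.
sin θ_3 = p·V_3 = 3.3107e-01 × 0.66 = 0.2185.
θ_3 = arcsin 0.2185 = 12.62°.

12.6°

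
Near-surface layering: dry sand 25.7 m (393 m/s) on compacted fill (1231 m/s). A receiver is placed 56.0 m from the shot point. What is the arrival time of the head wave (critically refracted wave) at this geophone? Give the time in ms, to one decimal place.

169.4 ms

t = x/V₂ + 2h·√(V₂²−V₁²)/(V₁V₂).
√(V₂²−V₁²) = √(1231²−393²) = 1166.6 m/s; delay term = 2·25.7·1166.6/(393·1231) = 0.12394 s.
t = 56.0/1231 + 0.12394 = 0.16944 s.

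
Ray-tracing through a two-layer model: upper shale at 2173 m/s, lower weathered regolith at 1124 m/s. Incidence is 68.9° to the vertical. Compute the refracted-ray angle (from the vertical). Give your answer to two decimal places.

sin θ₁/V₁ = sin θ₂/V₂ ⇒ sin θ₂ = 1124·sin 68.9°/2173 = 1124·0.9330/2173 = 0.4826.
θ₂ = sin⁻¹(0.4826) = 28.85° (from vertical).

28.85°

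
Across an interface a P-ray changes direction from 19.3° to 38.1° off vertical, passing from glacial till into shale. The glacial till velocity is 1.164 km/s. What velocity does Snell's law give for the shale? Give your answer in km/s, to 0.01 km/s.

sin 19.3° = 0.3305; sin 38.1° = 0.6170.
V₂ = V₁·(sin θ₂/sin θ₁) = 1.164·(0.6170/0.3305) = 2.17 km/s.

2.17 km/s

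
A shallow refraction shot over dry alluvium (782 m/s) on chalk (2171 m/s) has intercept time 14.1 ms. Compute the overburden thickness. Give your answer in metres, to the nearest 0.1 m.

5.9 m

h = tᵢ·V₁·V₂ / (2·√(V₂²−V₁²)).
√(V₂²−V₁²) = √(2171² − 782²) = 2025.3 m/s.
h = 0.0141 s × 782 × 2171 / (2 × 2025.3) = 5.91 m.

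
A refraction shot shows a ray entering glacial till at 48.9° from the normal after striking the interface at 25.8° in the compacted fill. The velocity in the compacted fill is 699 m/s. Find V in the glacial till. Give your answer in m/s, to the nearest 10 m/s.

1210 m/s

sin 25.8° = 0.4352; sin 48.9° = 0.7536.
V₂ = V₁·(sin θ₂/sin θ₁) = 699·(0.7536/0.4352) = 1210.26 m/s.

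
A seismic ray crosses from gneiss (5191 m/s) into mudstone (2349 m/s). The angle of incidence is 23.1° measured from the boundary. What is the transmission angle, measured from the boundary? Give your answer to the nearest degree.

65°

Angle from the normal: 90° − 23.1° = 66.9°.
sin θ₁/V₁ = sin θ₂/V₂ ⇒ sin θ₂ = 2349·sin 66.9°/5191 = 2349·0.9198/5191 = 0.4162.
θ₂ = arcsin 0.4162 = 24.60° from the normal.
From the interface: 90° − 24.60° = 65.40°.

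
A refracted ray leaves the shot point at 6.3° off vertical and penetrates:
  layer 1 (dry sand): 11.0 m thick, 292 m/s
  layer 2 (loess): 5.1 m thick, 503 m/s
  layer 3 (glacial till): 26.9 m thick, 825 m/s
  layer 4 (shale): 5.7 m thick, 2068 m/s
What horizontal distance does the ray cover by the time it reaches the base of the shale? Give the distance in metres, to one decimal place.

p = sin θ₁/V₁ = sin 6.3°/292 = 3.7580e-04 s/m is conserved through the stack.
Layer 1: θ = 6.30°; offset = 11.0·tan 6.30° = 1.214 m.
Layer 2: sin θ = p·503 = 0.1890 → θ = 10.90°; offset = 5.1·tan 10.90° = 0.982 m.
Layer 3: sin θ = p·825 = 0.3100 → θ = 18.06°; offset = 26.9·tan 18.06° = 8.772 m.
Layer 4: sin θ = p·2068 = 0.7772 → θ = 51.00°; offset = 5.7·tan 51.00° = 7.039 m.
Total horizontal offset = 18.008 m.

18.0 m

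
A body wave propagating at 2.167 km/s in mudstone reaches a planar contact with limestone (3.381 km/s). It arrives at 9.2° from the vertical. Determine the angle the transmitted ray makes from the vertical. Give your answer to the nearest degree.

Snell's law: sin θ₂ = (V₂/V₁)·sin θ₁ = (3.381/2.167)·sin 9.2° = 0.2495.
θ₂ = arcsin 0.2495 = 14.44° from the normal.

14°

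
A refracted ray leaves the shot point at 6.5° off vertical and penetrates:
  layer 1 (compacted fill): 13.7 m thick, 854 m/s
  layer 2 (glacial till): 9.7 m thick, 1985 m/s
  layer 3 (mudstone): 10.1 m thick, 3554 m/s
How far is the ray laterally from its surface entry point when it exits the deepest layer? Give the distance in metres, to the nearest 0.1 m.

Apply Snell's law at each interface; in layer i the horizontal offset is hᵢ·tan θᵢ.
Layer 1: θ = 6.50°; offset = 13.7·tan 6.50° = 1.561 m.
Layer 2: sin θ = 1985·sin 6.5°/854 = 0.2631, θ = 15.26°; offset = 9.7·tan 15.26° = 2.646 m.
Layer 3: sin θ = 3554·sin 6.5°/854 = 0.4711, θ = 28.11°; offset = 10.1·tan 28.11° = 5.394 m.
Σ offsets = 9.601 m.

9.6 m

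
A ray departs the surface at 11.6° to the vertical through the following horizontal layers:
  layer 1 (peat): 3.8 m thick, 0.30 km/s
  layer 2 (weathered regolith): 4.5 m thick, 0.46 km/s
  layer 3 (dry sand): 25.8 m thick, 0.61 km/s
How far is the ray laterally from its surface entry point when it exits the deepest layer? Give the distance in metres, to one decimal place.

Apply Snell's law at each interface; in layer i the horizontal offset is hᵢ·tan θᵢ.
Layer 1: θ = 11.60°; offset = 3.8·tan 11.60° = 0.780 m.
Layer 2: sin θ = 0.46·sin 11.6°/0.30 = 0.3083, θ = 17.96°; offset = 4.5·tan 17.96° = 1.458 m.
Layer 3: sin θ = 0.61·sin 11.6°/0.30 = 0.4089, θ = 24.13°; offset = 25.8·tan 24.13° = 11.559 m.
Summing the layer offsets gives 13.797 m.

13.8 m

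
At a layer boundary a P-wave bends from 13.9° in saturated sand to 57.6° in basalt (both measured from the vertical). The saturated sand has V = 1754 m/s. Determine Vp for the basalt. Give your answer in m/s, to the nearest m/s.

Snell's law: sin 13.9°/V₁ = sin 57.6°/V₂.
V₂ = V₁·sin 57.6°/sin 13.9° = 1754 × 3.5147 = 6164.77 m/s.

6165 m/s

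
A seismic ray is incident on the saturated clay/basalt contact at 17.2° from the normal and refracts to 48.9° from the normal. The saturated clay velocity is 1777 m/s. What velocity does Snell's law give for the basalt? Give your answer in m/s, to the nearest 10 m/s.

Snell's law: sin 17.2°/V₁ = sin 48.9°/V₂.
V₂ = V₁·sin 48.9°/sin 17.2° = 1777 × 2.5483 = 4528.39 m/s.

4530 m/s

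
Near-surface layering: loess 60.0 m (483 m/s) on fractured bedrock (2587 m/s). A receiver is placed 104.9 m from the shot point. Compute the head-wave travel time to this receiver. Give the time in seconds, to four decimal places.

0.2846 s

t = x/V₂ + 2h·√(V₂²−V₁²)/(V₁V₂).
√(V₂²−V₁²) = √(2587²−483²) = 2541.5 m/s; delay term = 2·60.0·2541.5/(483·2587) = 0.24408 s.
t = 104.9/2587 + 0.24408 = 0.28463 s.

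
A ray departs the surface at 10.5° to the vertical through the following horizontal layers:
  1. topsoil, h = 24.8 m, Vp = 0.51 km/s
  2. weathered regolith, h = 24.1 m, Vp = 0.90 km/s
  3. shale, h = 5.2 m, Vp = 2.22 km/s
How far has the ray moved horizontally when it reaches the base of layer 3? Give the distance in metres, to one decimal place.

19.6 m

Ray parameter p = sin 10.5° / 0.51 km/s = 3.5732e-01 s/km.
Layer 1: θ = 10.50°; offset = 24.8·tan 10.50° = 4.596 m.
Layer 2: sin θ = p·0.90 = 0.3216 → θ = 18.76°; offset = 24.1·tan 18.76° = 8.185 m.
Layer 3: sin θ = p·2.22 = 0.7933 → θ = 52.49°; offset = 5.2·tan 52.49° = 6.775 m.
Summing the layer offsets gives 19.556 m.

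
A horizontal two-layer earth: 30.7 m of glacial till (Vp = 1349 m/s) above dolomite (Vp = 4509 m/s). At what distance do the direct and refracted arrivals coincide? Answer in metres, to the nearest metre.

x_cross = 2h·√((V₂+V₁)/(V₂−V₁)).
(V₂+V₁)/(V₂−V₁) = (4509+1349)/(4509−1349) = 1.8538; √ = 1.3615.
x_cross = 2·30.7·1.3615 = 83.60 m.

84 m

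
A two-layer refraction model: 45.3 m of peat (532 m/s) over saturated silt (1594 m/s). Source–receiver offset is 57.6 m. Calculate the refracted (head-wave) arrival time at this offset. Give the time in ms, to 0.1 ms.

196.7 ms

θ_c = arcsin(V₁/V₂) = arcsin(532/1594) = 19.50°, cos θ_c = 0.9427.
Intercept time tᵢ = 2h cos θ_c / V₁ = 2·45.3·0.9427/532 = 0.16054 s.
t = x/V₂ + tᵢ = 57.6/1594 + 0.16054 = 0.19667 s.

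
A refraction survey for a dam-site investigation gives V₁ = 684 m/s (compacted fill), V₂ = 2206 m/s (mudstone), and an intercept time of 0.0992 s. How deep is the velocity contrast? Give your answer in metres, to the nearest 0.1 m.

35.7 m

θ_c = arcsin(684/2206) = 18.06°; cos θ_c = 0.9507.
tᵢ = 2h cos θ_c/V₁ ⇒ h = tᵢ·V₁/(2 cos θ_c) = 0.0992·684/(2·0.9507) = 35.69 m.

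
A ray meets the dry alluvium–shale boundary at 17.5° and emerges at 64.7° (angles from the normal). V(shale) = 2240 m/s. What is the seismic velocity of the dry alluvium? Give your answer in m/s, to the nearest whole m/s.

745 m/s

sin 17.5° = 0.3007; sin 64.7° = 0.9041.
V₁ = V₂·(sin θ₁/sin θ₂) = 2240·(0.3007/0.9041) = 745.04 m/s.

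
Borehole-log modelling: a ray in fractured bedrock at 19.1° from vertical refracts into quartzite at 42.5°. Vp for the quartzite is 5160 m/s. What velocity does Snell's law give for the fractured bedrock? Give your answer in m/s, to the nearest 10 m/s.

Snell's law: sin 19.1°/V₁ = sin 42.5°/V₂.
V₁ = V₂·sin 19.1°/sin 42.5° = 5160 × 0.4843 = 2499.21 m/s.

2500 m/s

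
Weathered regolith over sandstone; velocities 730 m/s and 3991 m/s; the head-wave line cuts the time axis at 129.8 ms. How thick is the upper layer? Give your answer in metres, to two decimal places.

θ_c = arcsin(730/3991) = 10.54°; cos θ_c = 0.9831.
tᵢ = 2h cos θ_c/V₁ ⇒ h = tᵢ·V₁/(2 cos θ_c) = 0.1298·730/(2·0.9831) = 48.19 m.

48.19 m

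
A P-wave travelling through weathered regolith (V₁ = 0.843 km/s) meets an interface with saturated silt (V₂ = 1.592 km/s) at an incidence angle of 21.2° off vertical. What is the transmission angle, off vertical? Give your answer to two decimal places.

sin θ₁/V₁ = sin θ₂/V₂ ⇒ sin θ₂ = 1.592·sin 21.2°/0.843 = 1.592·0.3616/0.843 = 0.6829.
θ₂ = arcsin 0.6829 = 43.07° from the normal.

43.07°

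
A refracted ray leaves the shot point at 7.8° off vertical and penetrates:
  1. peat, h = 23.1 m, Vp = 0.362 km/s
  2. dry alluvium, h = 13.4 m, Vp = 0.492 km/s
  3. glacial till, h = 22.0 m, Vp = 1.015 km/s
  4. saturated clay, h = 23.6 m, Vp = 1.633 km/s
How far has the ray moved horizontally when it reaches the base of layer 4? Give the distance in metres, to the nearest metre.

Apply Snell's law at each interface; in layer i the horizontal offset is hᵢ·tan θᵢ.
Layer 1: θ = 7.80°; offset = 23.1·tan 7.80° = 3.164 m.
Layer 2: sin θ = 0.492·sin 7.8°/0.362 = 0.1845, θ = 10.63°; offset = 13.4·tan 10.63° = 2.515 m.
Layer 3: sin θ = 1.015·sin 7.8°/0.362 = 0.3805, θ = 22.37°; offset = 22.0·tan 22.37° = 9.053 m.
Layer 4: sin θ = 1.633·sin 7.8°/0.362 = 0.6122, θ = 37.75°; offset = 23.6·tan 37.75° = 18.273 m.
Σ offsets = 33.005 m.

33 m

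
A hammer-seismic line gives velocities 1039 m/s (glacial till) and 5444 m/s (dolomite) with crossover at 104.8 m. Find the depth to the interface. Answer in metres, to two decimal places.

43.19 m

x_cross = 2h·√((V₂+V₁)/(V₂−V₁)) → h = x_cross / (2·√((V₂+V₁)/(V₂−V₁))).
√((V₂+V₁)/(V₂−V₁)) = √((5444+1039)/(5444−1039)) = 1.2132.
h = 104.8 / (2·1.2132) = 43.19 m.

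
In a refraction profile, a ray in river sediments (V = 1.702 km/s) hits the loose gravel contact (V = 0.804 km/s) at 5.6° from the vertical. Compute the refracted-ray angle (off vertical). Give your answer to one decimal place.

2.6°

sin θ₁/V₁ = sin θ₂/V₂ ⇒ sin θ₂ = 0.804·sin 5.6°/1.702 = 0.804·0.0976/1.702 = 0.0461.
θ₂ = sin⁻¹(0.0461) = 2.64° (from vertical).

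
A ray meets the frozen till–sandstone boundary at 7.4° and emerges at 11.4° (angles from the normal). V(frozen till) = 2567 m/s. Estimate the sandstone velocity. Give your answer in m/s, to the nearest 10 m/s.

3940 m/s

sin 7.4° = 0.1288; sin 11.4° = 0.1977.
V₂ = V₁·(sin θ₂/sin θ₁) = 2567·(0.1977/0.1288) = 3939.47 m/s.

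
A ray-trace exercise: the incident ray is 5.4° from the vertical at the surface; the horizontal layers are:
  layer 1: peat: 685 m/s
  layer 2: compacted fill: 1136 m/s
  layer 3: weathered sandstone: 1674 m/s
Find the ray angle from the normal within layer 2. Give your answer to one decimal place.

Ray parameter p = sin 5.4° / 685 = 1.3738e-04 s/m.
sin θ_2 = p·V_2 = 1.3738e-04 × 1136 = 0.1561.
θ_2 = arcsin 0.1561 = 8.98°.

9.0°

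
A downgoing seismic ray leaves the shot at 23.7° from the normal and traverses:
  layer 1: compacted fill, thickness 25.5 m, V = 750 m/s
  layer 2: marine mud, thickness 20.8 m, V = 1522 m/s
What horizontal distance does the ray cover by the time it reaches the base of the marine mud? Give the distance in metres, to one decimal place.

40.5 m

p = sin θ₁/V₁ = sin 23.7°/750 = 5.3593e-04 s/m is conserved through the stack.
Layer 1: θ = 23.70°; offset = 25.5·tan 23.70° = 11.194 m.
Layer 2: sin θ = p·1522 = 0.8157 → θ = 54.66°; offset = 20.8·tan 54.66° = 29.328 m.
Summing the layer offsets gives 40.522 m.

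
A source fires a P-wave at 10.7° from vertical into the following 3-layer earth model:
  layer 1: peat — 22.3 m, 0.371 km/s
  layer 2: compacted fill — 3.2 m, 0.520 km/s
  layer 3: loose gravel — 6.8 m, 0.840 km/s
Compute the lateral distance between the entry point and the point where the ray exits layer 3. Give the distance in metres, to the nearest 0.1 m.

Apply Snell's law at each interface; in layer i the horizontal offset is hᵢ·tan θᵢ.
Layer 1: θ = 10.70°; offset = 22.3·tan 10.70° = 4.214 m.
Layer 2: sin θ = 0.520·sin 10.7°/0.371 = 0.2602, θ = 15.08°; offset = 3.2·tan 15.08° = 0.862 m.
Layer 3: sin θ = 0.840·sin 10.7°/0.371 = 0.4204, θ = 24.86°; offset = 6.8·tan 24.86° = 3.150 m.
Total horizontal offset = 8.227 m.

8.2 m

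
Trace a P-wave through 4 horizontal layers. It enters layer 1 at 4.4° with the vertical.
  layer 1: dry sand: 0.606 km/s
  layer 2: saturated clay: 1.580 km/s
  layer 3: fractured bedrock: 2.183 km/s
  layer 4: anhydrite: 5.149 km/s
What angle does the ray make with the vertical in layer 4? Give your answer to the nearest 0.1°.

Snell's law across each interface conserves sin θ / V, so sin θ_4 = V_4·sin θ₁/V₁.
sin θ_4 = 5.149 × sin 4.4° / 0.606 = 0.6519.
θ_4 = 40.68° from the vertical.

40.7°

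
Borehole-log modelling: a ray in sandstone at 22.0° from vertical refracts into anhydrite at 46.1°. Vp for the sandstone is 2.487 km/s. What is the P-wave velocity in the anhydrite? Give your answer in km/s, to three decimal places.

4.784 km/s

sin 22.0° = 0.3746; sin 46.1° = 0.7206.
V₂ = V₁·(sin θ₂/sin θ₁) = 2.487·(0.7206/0.3746) = 4.784 km/s.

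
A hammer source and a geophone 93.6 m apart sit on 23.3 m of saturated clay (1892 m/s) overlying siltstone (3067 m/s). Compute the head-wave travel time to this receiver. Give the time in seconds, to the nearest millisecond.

0.050 s

θ_c = arcsin(V₁/V₂) = arcsin(1892/3067) = 38.09°, cos θ_c = 0.7870.
Intercept time tᵢ = 2h cos θ_c / V₁ = 2·23.3·0.7870/1892 = 0.01939 s.
t = x/V₂ + tᵢ = 93.6/3067 + 0.01939 = 0.04990 s.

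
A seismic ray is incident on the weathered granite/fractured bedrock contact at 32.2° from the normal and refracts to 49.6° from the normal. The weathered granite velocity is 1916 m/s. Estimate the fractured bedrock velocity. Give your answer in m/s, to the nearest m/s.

Snell's law: sin 32.2°/V₁ = sin 49.6°/V₂.
V₂ = V₁·sin 49.6°/sin 32.2° = 1916 × 1.4291 = 2738.17 m/s.

2738 m/s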